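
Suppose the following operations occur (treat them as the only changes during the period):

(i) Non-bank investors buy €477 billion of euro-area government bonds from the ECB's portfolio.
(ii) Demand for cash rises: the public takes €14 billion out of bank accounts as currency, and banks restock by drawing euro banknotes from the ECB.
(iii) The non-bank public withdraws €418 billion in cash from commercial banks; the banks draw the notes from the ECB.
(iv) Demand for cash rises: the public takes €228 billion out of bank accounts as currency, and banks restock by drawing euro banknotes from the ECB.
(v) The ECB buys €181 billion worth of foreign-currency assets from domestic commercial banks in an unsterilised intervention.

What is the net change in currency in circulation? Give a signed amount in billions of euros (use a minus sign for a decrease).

Asset sale (to non-banks) €477 billion: no currency enters or leaves circulation → 0.
Currency withdrawal €14 billion: notes leave the central bank → +€14B.
Currency withdrawal €418 billion: notes leave the central bank → +€418B.
Currency withdrawal €228 billion: notes leave the central bank → +€228B.
FX purchase €181 billion: no currency enters or leaves circulation → 0.
Net: 0 + 14 + 418 + 228 + 0 = +€660 billion.

+€660 billion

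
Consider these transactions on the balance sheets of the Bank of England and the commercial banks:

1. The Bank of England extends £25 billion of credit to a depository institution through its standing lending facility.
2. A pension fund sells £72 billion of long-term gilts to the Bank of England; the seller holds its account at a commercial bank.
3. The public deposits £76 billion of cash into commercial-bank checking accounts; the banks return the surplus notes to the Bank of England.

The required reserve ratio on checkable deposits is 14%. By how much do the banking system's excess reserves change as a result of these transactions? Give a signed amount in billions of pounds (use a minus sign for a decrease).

+£152.28 billion

Discount-window loan £25 billion: reserves +£25B, deposits 0.
Asset purchase (from non-banks) £72 billion: reserves +£72B, deposits +£72B.
Currency deposit £76 billion: reserves +£76B, deposits +£76B.
Totals: Δreserves = +£173B, Δdeposits = +£148B.
Δrequired reserves = 14% × +£148B = +£20.72B.
Δexcess reserves = Δreserves − Δrequired = +£173B − (+£20.72B) = +£152.28 billion.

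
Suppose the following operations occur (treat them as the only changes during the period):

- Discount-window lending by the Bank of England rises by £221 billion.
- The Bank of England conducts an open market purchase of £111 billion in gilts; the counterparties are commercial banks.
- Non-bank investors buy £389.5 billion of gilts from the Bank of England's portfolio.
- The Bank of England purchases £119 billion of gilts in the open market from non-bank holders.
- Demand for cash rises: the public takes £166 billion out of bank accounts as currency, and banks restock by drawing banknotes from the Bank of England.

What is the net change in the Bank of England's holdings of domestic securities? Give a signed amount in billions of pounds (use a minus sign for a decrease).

Discount-window loan £221 billion: the Bank of England's securities portfolio is untouched → 0.
OMO purchase (from banks) £111 billion: securities added to the Bank of England's portfolio → +£111B.
Asset sale (to non-banks) £389.5 billion: securities removed from the Bank of England's portfolio → −£389.5B.
Asset purchase (from non-banks) £119 billion: securities added to the Bank of England's portfolio → +£119B.
Currency withdrawal £166 billion: the Bank of England's securities portfolio is untouched → 0.
Net: 0 + 111 − 389.5 + 119 + 0 = -£159.5 billion.

-£159.5 billion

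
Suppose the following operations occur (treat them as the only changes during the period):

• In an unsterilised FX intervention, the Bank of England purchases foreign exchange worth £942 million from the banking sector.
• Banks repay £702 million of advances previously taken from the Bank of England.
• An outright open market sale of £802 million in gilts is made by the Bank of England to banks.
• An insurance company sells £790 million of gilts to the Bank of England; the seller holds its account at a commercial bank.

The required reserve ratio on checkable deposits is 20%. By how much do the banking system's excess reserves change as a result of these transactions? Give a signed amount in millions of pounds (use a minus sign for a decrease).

+£70 million

FX purchase £942 million: reserves +£942M, deposits 0.
Discount-window repayment £702 million: reserves −£702M, deposits 0.
OMO sale (to banks) £802 million: reserves −£802M, deposits 0.
Asset purchase (from non-banks) £790 million: reserves +£790M, deposits +£790M.
Totals: Δreserves = +£228M, Δdeposits = +£790M.
Δrequired reserves = 20% × +£790M = +£158M.
Δexcess reserves = Δreserves − Δrequired = +£228M − (+£158M) = +£70 million.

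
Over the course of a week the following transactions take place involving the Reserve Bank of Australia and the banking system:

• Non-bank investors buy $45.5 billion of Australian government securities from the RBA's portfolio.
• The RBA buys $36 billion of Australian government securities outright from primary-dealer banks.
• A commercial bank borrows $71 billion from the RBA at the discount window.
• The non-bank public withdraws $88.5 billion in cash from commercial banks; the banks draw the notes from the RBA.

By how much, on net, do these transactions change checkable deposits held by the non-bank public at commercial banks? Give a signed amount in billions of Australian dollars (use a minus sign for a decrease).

RBA balance sheet:
  Assets:      Securities −$9.5B, Loans to banks +$71B
  Liabilities: Bank reserves −$27B, Currency in circulation +$88.5B
Commercial banking system:
  Assets:      Reserves at CB −$27B, Securities −$36B
  Liabilities: Checkable deposits −$134B, Borrowings from CB +$71B
So the change in checkable deposits held by the non-bank public at commercial banks is -$134 billion.

-$134 billion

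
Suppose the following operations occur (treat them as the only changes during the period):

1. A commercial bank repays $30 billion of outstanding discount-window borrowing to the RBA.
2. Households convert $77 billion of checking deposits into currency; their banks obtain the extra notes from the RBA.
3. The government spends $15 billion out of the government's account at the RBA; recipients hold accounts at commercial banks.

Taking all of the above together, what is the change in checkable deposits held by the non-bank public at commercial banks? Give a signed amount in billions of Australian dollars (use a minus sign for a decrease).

RBA balance sheet:
  Assets:      Loans to banks −$30B
  Liabilities: Bank reserves −$92B, Currency in circulation +$77B, Government deposits −$15B
Commercial banking system:
  Assets:      Reserves at CB −$92B
  Liabilities: Checkable deposits −$62B, Borrowings from CB −$30B
So the change in checkable deposits held by the non-bank public at commercial banks is -$62 billion.

-$62 billion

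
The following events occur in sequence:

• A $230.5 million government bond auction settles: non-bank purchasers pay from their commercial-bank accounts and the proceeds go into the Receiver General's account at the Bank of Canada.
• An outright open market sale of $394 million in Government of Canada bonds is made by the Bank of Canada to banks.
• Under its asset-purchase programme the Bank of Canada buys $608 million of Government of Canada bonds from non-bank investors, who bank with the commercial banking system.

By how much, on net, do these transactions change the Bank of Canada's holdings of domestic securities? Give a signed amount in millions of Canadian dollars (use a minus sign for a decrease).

Government account inflow $230.5 million: the Bank of Canada's securities portfolio is untouched → 0.
OMO sale (to banks) $394 million: securities removed from the Bank of Canada's portfolio → −$394M.
Asset purchase (from non-banks) $608 million: securities added to the Bank of Canada's portfolio → +$608M.
Net: 0 − 394 + 608 = +$214 million.

+$214 million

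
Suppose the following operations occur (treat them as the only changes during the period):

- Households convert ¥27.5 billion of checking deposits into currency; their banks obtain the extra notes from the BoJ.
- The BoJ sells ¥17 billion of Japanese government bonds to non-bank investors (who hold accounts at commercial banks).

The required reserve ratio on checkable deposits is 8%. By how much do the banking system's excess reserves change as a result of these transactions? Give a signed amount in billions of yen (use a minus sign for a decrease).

Currency withdrawal ¥27.5 billion: reserves −¥27.5B, deposits −¥27.5B.
Asset sale (to non-banks) ¥17 billion: reserves −¥17B, deposits −¥17B.
Totals: Δreserves = −¥44.5B, Δdeposits = −¥44.5B.
Δrequired reserves = 8% × −¥44.5B = −¥3.56B.
Δexcess reserves = Δreserves − Δrequired = −¥44.5B − (−¥3.56B) = -¥40.94 billion.

-¥40.94 billion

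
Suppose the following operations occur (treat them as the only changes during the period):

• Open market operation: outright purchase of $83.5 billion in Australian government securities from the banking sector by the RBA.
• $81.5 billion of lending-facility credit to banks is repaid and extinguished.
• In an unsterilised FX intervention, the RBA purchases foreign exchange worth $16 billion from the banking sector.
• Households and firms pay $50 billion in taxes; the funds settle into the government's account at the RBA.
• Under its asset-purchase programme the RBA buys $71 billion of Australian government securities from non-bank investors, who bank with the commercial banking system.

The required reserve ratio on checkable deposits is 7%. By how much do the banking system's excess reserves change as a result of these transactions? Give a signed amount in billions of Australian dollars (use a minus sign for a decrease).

OMO purchase (from banks) $83.5 billion: reserves +$83.5B, deposits 0.
Discount-window repayment $81.5 billion: reserves −$81.5B, deposits 0.
FX purchase $16 billion: reserves +$16B, deposits 0.
Government account inflow $50 billion: reserves −$50B, deposits −$50B.
Asset purchase (from non-banks) $71 billion: reserves +$71B, deposits +$71B.
Totals: Δreserves = +$39B, Δdeposits = +$21B.
Δrequired reserves = 7% × +$21B = +$1.47B.
Δexcess reserves = Δreserves − Δrequired = +$39B − (+$1.47B) = +$37.53 billion.

+$37.53 billion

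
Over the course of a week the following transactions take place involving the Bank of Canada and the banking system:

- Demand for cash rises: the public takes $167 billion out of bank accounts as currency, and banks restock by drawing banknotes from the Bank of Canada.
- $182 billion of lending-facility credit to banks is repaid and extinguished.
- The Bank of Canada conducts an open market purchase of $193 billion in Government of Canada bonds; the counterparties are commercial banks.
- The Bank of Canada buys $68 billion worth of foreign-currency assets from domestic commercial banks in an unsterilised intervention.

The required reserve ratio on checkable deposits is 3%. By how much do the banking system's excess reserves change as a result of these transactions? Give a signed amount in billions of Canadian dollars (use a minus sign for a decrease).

-$82.99 billion

Currency withdrawal $167 billion: reserves −$167B, deposits −$167B.
Discount-window repayment $182 billion: reserves −$182B, deposits 0.
OMO purchase (from banks) $193 billion: reserves +$193B, deposits 0.
FX purchase $68 billion: reserves +$68B, deposits 0.
Totals: Δreserves = −$88B, Δdeposits = −$167B.
Δrequired reserves = 3% × −$167B = −$5.01B.
Δexcess reserves = Δreserves − Δrequired = −$88B − (−$5.01B) = -$82.99 billion.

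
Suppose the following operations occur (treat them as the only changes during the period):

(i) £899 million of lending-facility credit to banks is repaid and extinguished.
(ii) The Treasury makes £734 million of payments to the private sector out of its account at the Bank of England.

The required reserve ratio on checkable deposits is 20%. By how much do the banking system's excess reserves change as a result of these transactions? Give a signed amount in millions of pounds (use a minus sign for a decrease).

-£311.8 million

Discount-window repayment £899 million: reserves −£899M, deposits 0.
Government spending £734 million: reserves +£734M, deposits +£734M.
Totals: Δreserves = −£165M, Δdeposits = +£734M.
Δrequired reserves = 20% × +£734M = +£146.8M.
Δexcess reserves = Δreserves − Δrequired = −£165M − (+£146.8M) = -£311.8 million.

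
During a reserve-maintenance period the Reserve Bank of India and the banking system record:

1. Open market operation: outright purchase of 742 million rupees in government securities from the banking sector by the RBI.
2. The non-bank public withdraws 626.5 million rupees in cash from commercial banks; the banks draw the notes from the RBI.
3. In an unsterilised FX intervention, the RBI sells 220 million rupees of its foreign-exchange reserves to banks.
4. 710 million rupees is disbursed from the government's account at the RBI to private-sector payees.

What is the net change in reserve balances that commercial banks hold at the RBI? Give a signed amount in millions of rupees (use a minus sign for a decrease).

+605.5 million

OMO purchase (from banks) 742 million rupees: the RBI pays by crediting reserve accounts → +742M.
Currency withdrawal 626.5 million rupees: banks swap reserves for currency → −626.5M.
FX sale 220 million rupees: the buying banks pay out of their reserve balances → −220M.
Government spending 710 million rupees: government payments flow into bank reserve accounts → +710M.
Net: 742 − 626.5 − 220 + 710 = +605.5 million.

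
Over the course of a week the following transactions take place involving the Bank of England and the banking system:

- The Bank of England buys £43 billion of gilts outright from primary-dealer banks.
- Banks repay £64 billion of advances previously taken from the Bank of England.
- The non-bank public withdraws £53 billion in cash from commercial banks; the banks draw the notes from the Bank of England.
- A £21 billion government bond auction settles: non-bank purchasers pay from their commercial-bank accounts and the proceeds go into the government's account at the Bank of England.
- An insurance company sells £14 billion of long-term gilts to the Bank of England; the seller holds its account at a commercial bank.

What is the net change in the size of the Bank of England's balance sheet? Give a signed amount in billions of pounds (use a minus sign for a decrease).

OMO purchase (from banks) £43 billion: a Bank of England asset is acquired → +£43B.
Discount-window repayment £64 billion: a Bank of England asset is shed → −£64B.
Currency withdrawal £53 billion: only the composition of liabilities changes → 0.
Government account inflow £21 billion: only the composition of liabilities changes → 0.
Asset purchase (from non-banks) £14 billion: a Bank of England asset is acquired → +£14B.
Net: 43 − 64 + 0 + 0 + 14 = -£7 billion.

-£7 billion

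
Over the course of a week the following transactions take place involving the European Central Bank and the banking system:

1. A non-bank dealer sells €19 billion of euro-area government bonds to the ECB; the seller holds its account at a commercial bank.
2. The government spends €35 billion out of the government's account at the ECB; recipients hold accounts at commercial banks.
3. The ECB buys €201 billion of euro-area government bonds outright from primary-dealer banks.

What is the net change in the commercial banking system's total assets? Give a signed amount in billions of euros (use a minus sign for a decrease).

ECB balance sheet:
  Assets:      Securities +€220B
  Liabilities: Bank reserves +€255B, Government deposits −€35B
Commercial banking system:
  Assets:      Reserves at CB +€255B, Securities −€201B
  Liabilities: Checkable deposits +€54B
Change in total bank assets = +€54 billion.

+€54 billion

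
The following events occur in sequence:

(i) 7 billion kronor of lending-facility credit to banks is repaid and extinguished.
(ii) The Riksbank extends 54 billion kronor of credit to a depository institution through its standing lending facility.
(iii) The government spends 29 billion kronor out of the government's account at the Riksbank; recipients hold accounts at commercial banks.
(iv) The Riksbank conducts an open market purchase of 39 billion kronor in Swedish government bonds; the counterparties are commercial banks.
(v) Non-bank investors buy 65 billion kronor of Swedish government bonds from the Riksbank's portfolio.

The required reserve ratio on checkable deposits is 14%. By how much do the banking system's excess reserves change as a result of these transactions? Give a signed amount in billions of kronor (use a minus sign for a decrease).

+55.04 billion

Discount-window repayment 7 billion kronor: reserves −7B, deposits 0.
Discount-window loan 54 billion kronor: reserves +54B, deposits 0.
Government spending 29 billion kronor: reserves +29B, deposits +29B.
OMO purchase (from banks) 39 billion kronor: reserves +39B, deposits 0.
Asset sale (to non-banks) 65 billion kronor: reserves −65B, deposits −65B.
Totals: Δreserves = +50B, Δdeposits = −36B.
Δrequired reserves = 14% × −36B = −5.04B.
Δexcess reserves = Δreserves − Δrequired = +50B − (−5.04B) = +55.04 billion.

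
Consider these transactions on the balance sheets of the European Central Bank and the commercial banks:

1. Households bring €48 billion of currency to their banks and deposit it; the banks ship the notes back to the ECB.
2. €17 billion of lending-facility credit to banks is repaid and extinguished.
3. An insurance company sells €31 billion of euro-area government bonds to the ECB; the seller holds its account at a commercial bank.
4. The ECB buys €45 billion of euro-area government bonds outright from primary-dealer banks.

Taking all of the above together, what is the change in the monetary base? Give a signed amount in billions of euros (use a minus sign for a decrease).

ECB balance sheet:
  Assets:      Securities +€76B, Loans to banks −€17B
  Liabilities: Bank reserves +€107B, Currency in circulation −€48B
Monetary base = currency + reserves: −€48B + (+€107B) = +€59 billion.

+€59 billion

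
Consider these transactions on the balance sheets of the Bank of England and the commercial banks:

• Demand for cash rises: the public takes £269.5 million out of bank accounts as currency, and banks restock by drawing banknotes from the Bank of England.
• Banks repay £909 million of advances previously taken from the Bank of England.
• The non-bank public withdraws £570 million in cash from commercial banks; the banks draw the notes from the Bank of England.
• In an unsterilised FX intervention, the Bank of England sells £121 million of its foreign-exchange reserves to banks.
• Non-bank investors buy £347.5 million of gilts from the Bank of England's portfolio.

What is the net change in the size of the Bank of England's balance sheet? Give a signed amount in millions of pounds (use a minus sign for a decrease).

Bank of England balance sheet:
  Assets:      Securities −£347.5M, Loans to banks −£909M, Foreign assets −£121M
  Liabilities: Bank reserves −£2217M, Currency in circulation +£839.5M
Commercial banking system:
  Assets:      Reserves at CB −£2217M, Foreign assets +£121M
  Liabilities: Checkable deposits −£1187M, Borrowings from CB −£909M
Change in total Bank of England assets = -£1377.5 million.

-£1377.5 million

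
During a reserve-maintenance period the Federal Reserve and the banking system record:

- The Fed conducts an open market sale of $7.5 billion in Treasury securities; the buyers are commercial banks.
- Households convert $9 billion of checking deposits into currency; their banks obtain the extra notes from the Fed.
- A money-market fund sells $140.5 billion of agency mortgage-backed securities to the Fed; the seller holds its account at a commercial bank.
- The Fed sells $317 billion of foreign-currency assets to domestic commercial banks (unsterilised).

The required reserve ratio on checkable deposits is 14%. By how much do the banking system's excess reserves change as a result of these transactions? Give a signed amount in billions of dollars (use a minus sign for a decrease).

-$211.41 billion

OMO sale (to banks) $7.5 billion: reserves −$7.5B, deposits 0.
Currency withdrawal $9 billion: reserves −$9B, deposits −$9B.
Asset purchase (from non-banks) $140.5 billion: reserves +$140.5B, deposits +$140.5B.
FX sale $317 billion: reserves −$317B, deposits 0.
Totals: Δreserves = −$193B, Δdeposits = +$131.5B.
Δrequired reserves = 14% × +$131.5B = +$18.41B.
Δexcess reserves = Δreserves − Δrequired = −$193B − (+$18.41B) = -$211.41 billion.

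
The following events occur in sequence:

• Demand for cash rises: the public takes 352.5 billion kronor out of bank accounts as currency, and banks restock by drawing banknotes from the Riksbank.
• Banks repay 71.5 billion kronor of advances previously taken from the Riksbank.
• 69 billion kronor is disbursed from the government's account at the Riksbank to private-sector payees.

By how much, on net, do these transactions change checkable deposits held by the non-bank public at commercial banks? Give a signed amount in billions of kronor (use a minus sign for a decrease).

-283.5 billion

Riksbank balance sheet:
  Assets:      Loans to banks −71.5B
  Liabilities: Bank reserves −355B, Currency in circulation +352.5B, Government deposits −69B
Commercial banking system:
  Assets:      Reserves at CB −355B
  Liabilities: Checkable deposits −283.5B, Borrowings from CB −71.5B
So the change in checkable deposits held by the non-bank public at commercial banks is -283.5 billion.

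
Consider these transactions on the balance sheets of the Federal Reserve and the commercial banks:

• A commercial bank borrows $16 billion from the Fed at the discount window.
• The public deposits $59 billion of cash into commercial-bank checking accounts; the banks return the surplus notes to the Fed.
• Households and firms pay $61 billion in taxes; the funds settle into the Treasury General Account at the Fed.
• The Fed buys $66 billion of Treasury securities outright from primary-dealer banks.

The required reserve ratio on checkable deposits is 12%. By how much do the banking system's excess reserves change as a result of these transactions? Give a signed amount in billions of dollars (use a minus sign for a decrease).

+$80.24 billion

Discount-window loan $16 billion: reserves +$16B, deposits 0.
Currency deposit $59 billion: reserves +$59B, deposits +$59B.
Government account inflow $61 billion: reserves −$61B, deposits −$61B.
OMO purchase (from banks) $66 billion: reserves +$66B, deposits 0.
Totals: Δreserves = +$80B, Δdeposits = −$2B.
Δrequired reserves = 12% × −$2B = −$0.24B.
Δexcess reserves = Δreserves − Δrequired = +$80B − (−$0.24B) = +$80.24 billion.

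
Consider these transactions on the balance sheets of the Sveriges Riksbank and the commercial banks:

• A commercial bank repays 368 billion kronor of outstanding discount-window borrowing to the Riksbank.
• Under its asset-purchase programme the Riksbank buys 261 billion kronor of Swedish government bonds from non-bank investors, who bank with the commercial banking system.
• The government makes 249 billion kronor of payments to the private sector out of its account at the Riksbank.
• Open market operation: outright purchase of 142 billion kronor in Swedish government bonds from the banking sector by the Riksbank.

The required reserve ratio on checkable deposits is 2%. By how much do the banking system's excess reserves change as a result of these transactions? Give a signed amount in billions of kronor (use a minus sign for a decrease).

Discount-window repayment 368 billion kronor: reserves −368B, deposits 0.
Asset purchase (from non-banks) 261 billion kronor: reserves +261B, deposits +261B.
Government spending 249 billion kronor: reserves +249B, deposits +249B.
OMO purchase (from banks) 142 billion kronor: reserves +142B, deposits 0.
Totals: Δreserves = +284B, Δdeposits = +510B.
Δrequired reserves = 2% × +510B = +10.2B.
Δexcess reserves = Δreserves − Δrequired = +284B − (+10.2B) = +273.8 billion.

+273.8 billion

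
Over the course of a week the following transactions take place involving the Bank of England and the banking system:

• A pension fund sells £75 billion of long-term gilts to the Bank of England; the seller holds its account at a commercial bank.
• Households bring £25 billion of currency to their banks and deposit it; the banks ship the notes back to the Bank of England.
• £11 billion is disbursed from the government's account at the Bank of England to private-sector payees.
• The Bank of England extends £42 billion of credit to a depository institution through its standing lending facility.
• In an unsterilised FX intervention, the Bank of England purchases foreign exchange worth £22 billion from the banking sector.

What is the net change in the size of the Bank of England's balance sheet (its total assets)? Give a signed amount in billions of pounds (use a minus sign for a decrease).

Asset purchase (from non-banks) £75 billion: a Bank of England asset is acquired → +£75B.
Currency deposit £25 billion: only the composition of liabilities changes → 0.
Government spending £11 billion: only the composition of liabilities changes → 0.
Discount-window loan £42 billion: a Bank of England asset is acquired → +£42B.
FX purchase £22 billion: a Bank of England asset is acquired → +£22B.
Net: 75 + 0 + 0 + 42 + 22 = +£139 billion.

+£139 billion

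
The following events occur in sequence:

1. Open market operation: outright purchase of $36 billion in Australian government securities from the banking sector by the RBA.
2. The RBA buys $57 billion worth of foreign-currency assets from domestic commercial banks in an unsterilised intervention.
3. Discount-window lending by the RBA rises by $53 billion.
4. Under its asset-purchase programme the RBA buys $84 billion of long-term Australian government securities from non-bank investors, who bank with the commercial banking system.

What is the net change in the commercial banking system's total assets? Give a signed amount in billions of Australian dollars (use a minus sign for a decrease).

RBA balance sheet:
  Assets:      Securities +$120B, Loans to banks +$53B, Foreign assets +$57B
  Liabilities: Bank reserves +$230B
Commercial banking system:
  Assets:      Reserves at CB +$230B, Securities −$36B, Foreign assets −$57B
  Liabilities: Checkable deposits +$84B, Borrowings from CB +$53B
Change in total bank assets = +$137 billion.

+$137 billion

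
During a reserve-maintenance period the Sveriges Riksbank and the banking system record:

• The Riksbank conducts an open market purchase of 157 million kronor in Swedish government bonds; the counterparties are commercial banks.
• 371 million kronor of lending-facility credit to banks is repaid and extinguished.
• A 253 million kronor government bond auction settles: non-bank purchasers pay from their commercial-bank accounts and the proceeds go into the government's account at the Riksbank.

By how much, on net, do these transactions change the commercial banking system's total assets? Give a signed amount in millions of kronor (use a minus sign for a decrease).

OMO purchase (from banks) 157 million kronor: just an asset swap on bank balance sheets → 0.
Discount-window repayment 371 million kronor: bank balance sheets shrink → −371M.
Government account inflow 253 million kronor: bank balance sheets shrink → −253M.
Net: 0 − 371 − 253 = -624 million.

-624 million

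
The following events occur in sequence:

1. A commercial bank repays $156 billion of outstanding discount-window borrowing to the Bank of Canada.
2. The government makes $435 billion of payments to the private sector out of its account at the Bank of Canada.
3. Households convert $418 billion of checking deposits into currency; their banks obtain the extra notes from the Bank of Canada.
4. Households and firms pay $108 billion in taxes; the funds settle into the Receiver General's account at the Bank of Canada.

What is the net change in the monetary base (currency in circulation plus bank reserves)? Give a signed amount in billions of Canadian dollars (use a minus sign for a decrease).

+$171 billion

Discount-window repayment $156 billion: Bank of Canada balance sheet contracts → −$156B.
Government spending $435 billion: a non-base liability converts back to reserves → +$435B.
Currency withdrawal $418 billion: just a shift between currency and reserves — both are base money → 0.
Government account inflow $108 billion: reserves shift to a non-base liability → −$108B.
Net: −156 + 435 + 0 − 108 = +$171 billion.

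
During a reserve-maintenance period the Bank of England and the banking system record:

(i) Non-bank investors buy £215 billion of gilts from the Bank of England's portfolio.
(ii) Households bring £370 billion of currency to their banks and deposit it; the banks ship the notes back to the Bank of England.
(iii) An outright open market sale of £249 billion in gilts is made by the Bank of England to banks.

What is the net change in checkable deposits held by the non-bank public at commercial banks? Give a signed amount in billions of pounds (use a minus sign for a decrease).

+£155 billion

Bank of England balance sheet:
  Assets:      Securities −£464B
  Liabilities: Bank reserves −£94B, Currency in circulation −£370B
Commercial banking system:
  Assets:      Reserves at CB −£94B, Securities +£249B
  Liabilities: Checkable deposits +£155B
So the change in checkable deposits held by the non-bank public at commercial banks is +£155 billion.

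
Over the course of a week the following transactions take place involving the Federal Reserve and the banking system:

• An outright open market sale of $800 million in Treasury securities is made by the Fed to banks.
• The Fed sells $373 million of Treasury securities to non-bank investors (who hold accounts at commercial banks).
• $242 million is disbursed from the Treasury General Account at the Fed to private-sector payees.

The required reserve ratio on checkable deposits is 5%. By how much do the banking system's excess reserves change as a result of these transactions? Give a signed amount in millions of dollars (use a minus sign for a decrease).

-$924.45 million

OMO sale (to banks) $800 million: reserves −$800M, deposits 0.
Asset sale (to non-banks) $373 million: reserves −$373M, deposits −$373M.
Government spending $242 million: reserves +$242M, deposits +$242M.
Totals: Δreserves = −$931M, Δdeposits = −$131M.
Δrequired reserves = 5% × −$131M = −$6.55M.
Δexcess reserves = Δreserves − Δrequired = −$931M − (−$6.55M) = -$924.45 million.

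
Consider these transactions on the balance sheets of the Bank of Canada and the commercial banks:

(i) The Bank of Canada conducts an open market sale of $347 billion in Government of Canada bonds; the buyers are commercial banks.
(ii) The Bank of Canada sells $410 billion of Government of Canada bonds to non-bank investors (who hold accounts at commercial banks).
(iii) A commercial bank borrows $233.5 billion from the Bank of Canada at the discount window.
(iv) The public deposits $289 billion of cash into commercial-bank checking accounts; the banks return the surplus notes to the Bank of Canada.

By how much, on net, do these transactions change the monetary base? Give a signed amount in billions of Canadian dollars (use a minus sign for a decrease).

Bank of Canada balance sheet:
  Assets:      Securities −$757B, Loans to banks +$233.5B
  Liabilities: Bank reserves −$234.5B, Currency in circulation −$289B
Monetary base = currency + reserves: −$289B + (−$234.5B) = -$523.5 billion.

-$523.5 billion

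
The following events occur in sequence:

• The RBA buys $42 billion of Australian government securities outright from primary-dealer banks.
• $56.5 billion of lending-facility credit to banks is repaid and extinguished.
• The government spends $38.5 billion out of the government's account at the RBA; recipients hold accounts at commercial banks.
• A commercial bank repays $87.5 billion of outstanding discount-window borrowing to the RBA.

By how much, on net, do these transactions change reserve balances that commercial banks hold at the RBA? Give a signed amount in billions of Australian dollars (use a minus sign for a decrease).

-$63.5 billion

RBA balance sheet:
  Assets:      Securities +$42B, Loans to banks −$144B
  Liabilities: Bank reserves −$63.5B, Government deposits −$38.5B
So the change in reserve balances that commercial banks hold at the RBA is -$63.5 billion.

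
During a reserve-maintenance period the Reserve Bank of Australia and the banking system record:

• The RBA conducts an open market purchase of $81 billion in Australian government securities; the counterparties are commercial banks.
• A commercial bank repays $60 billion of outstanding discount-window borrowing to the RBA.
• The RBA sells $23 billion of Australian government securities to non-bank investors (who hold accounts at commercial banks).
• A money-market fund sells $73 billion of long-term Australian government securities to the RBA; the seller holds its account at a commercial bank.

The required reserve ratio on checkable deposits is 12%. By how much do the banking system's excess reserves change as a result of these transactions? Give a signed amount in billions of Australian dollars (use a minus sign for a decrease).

OMO purchase (from banks) $81 billion: reserves +$81B, deposits 0.
Discount-window repayment $60 billion: reserves −$60B, deposits 0.
Asset sale (to non-banks) $23 billion: reserves −$23B, deposits −$23B.
Asset purchase (from non-banks) $73 billion: reserves +$73B, deposits +$73B.
Totals: Δreserves = +$71B, Δdeposits = +$50B.
Δrequired reserves = 12% × +$50B = +$6B.
Δexcess reserves = Δreserves − Δrequired = +$71B − (+$6B) = +$65 billion.

+$65 billion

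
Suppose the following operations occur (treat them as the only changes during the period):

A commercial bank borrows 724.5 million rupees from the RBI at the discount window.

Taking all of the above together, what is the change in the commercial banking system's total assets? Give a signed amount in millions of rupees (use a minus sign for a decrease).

Discount-window loan 724.5 million rupees: bank balance sheets expand → +724.5M.

+724.5 million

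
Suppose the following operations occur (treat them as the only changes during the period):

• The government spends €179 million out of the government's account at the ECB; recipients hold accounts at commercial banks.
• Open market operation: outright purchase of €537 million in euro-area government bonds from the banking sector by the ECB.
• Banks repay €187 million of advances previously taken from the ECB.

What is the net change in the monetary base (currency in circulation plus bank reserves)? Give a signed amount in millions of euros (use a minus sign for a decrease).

+€529 million

ECB balance sheet:
  Assets:      Securities +€537M, Loans to banks −€187M
  Liabilities: Bank reserves +€529M, Government deposits −€179M
Commercial banking system:
  Assets:      Reserves at CB +€529M, Securities −€537M
  Liabilities: Checkable deposits +€179M, Borrowings from CB −€187M
Monetary base = currency + reserves: 0 + (+€529M) = +€529 million.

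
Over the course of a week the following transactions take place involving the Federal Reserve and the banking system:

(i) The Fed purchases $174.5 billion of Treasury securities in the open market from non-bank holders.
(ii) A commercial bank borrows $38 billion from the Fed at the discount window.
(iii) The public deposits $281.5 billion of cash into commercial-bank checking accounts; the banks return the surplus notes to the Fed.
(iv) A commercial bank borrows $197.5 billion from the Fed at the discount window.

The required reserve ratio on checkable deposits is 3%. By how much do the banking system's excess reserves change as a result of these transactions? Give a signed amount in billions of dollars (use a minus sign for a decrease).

Asset purchase (from non-banks) $174.5 billion: reserves +$174.5B, deposits +$174.5B.
Discount-window loan $38 billion: reserves +$38B, deposits 0.
Currency deposit $281.5 billion: reserves +$281.5B, deposits +$281.5B.
Discount-window loan $197.5 billion: reserves +$197.5B, deposits 0.
Totals: Δreserves = +$691.5B, Δdeposits = +$456B.
Δrequired reserves = 3% × +$456B = +$13.68B.
Δexcess reserves = Δreserves − Δrequired = +$691.5B − (+$13.68B) = +$677.82 billion.

+$677.82 billion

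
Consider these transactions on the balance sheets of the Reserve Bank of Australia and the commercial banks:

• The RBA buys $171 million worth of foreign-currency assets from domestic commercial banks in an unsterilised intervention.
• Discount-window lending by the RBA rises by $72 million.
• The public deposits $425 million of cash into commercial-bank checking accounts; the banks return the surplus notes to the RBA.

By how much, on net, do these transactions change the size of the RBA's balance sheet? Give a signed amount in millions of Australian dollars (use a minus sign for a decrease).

+$243 million

RBA balance sheet:
  Assets:      Loans to banks +$72M, Foreign assets +$171M
  Liabilities: Bank reserves +$668M, Currency in circulation −$425M
Change in total RBA assets = +$243 million.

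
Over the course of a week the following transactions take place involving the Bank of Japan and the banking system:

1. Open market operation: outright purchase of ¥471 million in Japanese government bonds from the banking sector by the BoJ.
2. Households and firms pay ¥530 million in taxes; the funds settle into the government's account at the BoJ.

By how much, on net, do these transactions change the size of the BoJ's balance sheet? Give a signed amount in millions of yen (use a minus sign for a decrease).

OMO purchase (from banks) ¥471 million: a BoJ asset is acquired → +¥471M.
Government account inflow ¥530 million: only the composition of liabilities changes → 0.
Net: 471 + 0 = +¥471 million.

+¥471 million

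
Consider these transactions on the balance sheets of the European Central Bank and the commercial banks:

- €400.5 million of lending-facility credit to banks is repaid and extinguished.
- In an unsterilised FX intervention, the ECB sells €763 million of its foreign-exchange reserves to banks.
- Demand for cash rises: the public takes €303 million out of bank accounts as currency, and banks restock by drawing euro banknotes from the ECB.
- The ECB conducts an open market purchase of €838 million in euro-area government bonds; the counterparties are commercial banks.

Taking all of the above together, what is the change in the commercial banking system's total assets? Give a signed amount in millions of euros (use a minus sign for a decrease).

-€703.5 million

ECB balance sheet:
  Assets:      Securities +€838M, Loans to banks −€400.5M, Foreign assets −€763M
  Liabilities: Bank reserves −€628.5M, Currency in circulation +€303M
Commercial banking system:
  Assets:      Reserves at CB −€628.5M, Securities −€838M, Foreign assets +€763M
  Liabilities: Checkable deposits −€303M, Borrowings from CB −€400.5M
Change in total bank assets = -€703.5 million.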